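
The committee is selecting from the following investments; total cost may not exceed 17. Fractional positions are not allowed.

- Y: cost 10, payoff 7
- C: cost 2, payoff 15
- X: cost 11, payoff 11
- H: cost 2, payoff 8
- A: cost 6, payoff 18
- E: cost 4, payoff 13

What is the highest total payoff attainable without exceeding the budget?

54

Allowing fractional choices, the relaxed optimum would be about 57.0, but investments are indivisible.
C + H + A + E: cost 2 + 2 + 6 + 4 = 14 ≤ 17, payoff 15 + 8 + 18 + 13 = 54.
C + A + E: cost 2 + 6 + 4 = 12 ≤ 17, payoff 15 + 18 + 13 = 46.
Best is C, H, A, and E with total payoff 54.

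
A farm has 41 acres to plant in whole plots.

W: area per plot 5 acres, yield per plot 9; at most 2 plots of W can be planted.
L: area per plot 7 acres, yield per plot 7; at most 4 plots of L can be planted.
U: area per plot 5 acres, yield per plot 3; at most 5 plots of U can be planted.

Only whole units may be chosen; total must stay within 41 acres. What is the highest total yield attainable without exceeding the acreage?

Take 2×W and 4×L: area 38 ≤ 41, yield 2·9 + 4·7 = 46.
W has the best ratio (9/5) and is taken to its limit of 2; remaining capacity is filled optimally with the others.

46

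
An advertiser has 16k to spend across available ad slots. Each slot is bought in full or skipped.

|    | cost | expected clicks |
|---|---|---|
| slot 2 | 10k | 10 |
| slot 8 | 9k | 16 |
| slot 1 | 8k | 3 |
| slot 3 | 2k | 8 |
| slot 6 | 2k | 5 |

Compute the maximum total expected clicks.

29

slot 8 + slot 3: cost 9 + 2 = 11 ≤ 16, expected clicks 16 + 8 = 24.
slot 2 + slot 3 + slot 6: cost 10 + 2 + 2 = 14 ≤ 16, expected clicks 10 + 8 + 5 = 23.
slot 8 + slot 3 + slot 6: cost 9 + 2 + 2 = 13 ≤ 16, expected clicks 16 + 8 + 5 = 29.
Best is slot 8, slot 3, and slot 6 with total expected clicks 29.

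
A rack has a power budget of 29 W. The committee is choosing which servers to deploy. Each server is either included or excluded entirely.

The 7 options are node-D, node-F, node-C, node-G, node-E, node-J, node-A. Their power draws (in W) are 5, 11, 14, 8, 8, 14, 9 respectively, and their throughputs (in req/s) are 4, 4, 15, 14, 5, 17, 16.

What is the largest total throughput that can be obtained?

Allowing fractional choices, the relaxed optimum would be about 44.6, but servers are indivisible.
node-G + node-E + node-A: power draw 8 + 8 + 9 = 25 ≤ 29, throughput 14 + 5 + 16 = 35.
node-D + node-J + node-A: power draw 5 + 14 + 9 = 28 ≤ 29, throughput 4 + 17 + 16 = 37.
node-D + node-G + node-J: power draw 5 + 8 + 14 = 27 ≤ 29, throughput 4 + 14 + 17 = 35.
Best is node-D, node-J, and node-A with total throughput 37.

37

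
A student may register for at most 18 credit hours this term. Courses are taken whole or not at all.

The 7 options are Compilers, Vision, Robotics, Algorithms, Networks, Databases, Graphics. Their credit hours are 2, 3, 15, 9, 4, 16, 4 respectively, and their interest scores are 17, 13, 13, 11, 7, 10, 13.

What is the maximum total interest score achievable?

54

Allowing fractional choices, the relaxed optimum would be about 56.1, but courses are indivisible.
Compilers + Vision + Networks + Graphics: credit hours 2 + 3 + 4 + 4 = 13 ≤ 18, interest score 17 + 13 + 7 + 13 = 50.
Compilers + Vision + Algorithms + Graphics: credit hours 2 + 3 + 9 + 4 = 18 ≤ 18, interest score 17 + 13 + 11 + 13 = 54.
Compilers + Vision + Algorithms + Networks: credit hours 2 + 3 + 9 + 4 = 18 ≤ 18, interest score 17 + 13 + 11 + 7 = 48.
Best is Compilers, Vision, Algorithms, and Graphics with total interest score 54.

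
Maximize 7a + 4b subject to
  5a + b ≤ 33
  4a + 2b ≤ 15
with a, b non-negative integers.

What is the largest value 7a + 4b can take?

Relaxing integrality, the LP optimum is 30.00 at (a,b) = (0, 7.5), which is not an integer point.
(a,b)=(0,7): 5·0+1·7=7≤33, 4·0+2·7=14≤15, objective 28.
(a,b)=(0,6): 5·0+1·6=6≤33, 4·0+2·6=12≤15, objective 24.
The best lattice point is (0,7), giving 28.

28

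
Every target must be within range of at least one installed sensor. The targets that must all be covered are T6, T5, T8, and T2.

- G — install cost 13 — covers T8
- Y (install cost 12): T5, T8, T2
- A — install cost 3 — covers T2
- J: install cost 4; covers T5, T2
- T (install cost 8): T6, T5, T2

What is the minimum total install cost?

The greedy cost-per-new-target heuristic would pick J, T, and Y for 24, but a cheaper cover exists.
Choose Y and T: together they cover T6, T5, T8, T2 — every target.
Total install cost: 12 + 8 = 20.
No cover costs less than 20.

20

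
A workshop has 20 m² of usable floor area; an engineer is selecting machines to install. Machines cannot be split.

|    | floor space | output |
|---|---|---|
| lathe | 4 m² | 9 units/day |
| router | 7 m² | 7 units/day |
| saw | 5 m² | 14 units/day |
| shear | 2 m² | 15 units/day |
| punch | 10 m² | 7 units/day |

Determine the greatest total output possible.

45

router + saw + shear: floor space 7 + 5 + 2 = 14 ≤ 20, output 7 + 14 + 15 = 36.
lathe + router + saw + shear: floor space 4 + 7 + 5 + 2 = 18 ≤ 20, output 9 + 7 + 14 + 15 = 45.
lathe + saw + shear: floor space 4 + 5 + 2 = 11 ≤ 20, output 9 + 14 + 15 = 38.
Best is lathe, router, saw, and shear with total output 45.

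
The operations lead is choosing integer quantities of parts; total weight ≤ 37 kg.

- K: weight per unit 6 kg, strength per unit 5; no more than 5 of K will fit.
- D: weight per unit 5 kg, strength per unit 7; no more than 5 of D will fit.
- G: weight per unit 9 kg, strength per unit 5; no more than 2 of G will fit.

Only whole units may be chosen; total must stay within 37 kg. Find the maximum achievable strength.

45

5×D and 1×G: weight 34 ≤ 37, strength 5·7 + 1·5 = 40.
2×K and 5×D: weight 37 ≤ 37, strength 2·5 + 5·7 = 45.
Best is 45.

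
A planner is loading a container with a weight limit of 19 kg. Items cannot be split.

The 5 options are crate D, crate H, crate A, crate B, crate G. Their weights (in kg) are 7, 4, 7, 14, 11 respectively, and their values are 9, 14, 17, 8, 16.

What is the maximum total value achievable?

40

crate D + crate H + crate A: weight 7 + 4 + 7 = 18 ≤ 19, value 9 + 14 + 17 = 40.
crate A + crate G: weight 7 + 11 = 18 ≤ 19, value 17 + 16 = 33.
Best is crate D, crate H, and crate A with total value 40.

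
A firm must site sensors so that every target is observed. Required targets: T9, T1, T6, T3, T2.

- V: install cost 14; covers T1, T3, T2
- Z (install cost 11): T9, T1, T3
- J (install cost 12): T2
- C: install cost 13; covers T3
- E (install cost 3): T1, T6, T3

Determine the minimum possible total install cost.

This is a weighted set-cover instance.
Choose Z, J, and E: together they cover T9, T1, T6, T3, T2 — every target.
Total install cost: 11 + 12 + 3 = 26.
No cover costs less than 26.

26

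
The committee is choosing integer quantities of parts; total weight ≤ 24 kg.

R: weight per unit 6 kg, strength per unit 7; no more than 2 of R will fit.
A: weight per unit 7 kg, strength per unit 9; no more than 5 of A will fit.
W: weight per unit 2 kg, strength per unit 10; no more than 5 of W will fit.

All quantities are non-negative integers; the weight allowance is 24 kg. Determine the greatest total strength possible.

68

Take 2×A and 5×W: weight 24 ≤ 24, strength 2·9 + 5·10 = 68.
W has the best ratio (10/2) and is taken to its limit of 5; remaining capacity is filled optimally with the others.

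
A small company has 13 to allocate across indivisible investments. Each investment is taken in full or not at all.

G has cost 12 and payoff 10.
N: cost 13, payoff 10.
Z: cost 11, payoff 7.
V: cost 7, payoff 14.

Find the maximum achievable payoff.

G: cost 12 ≤ 13, payoff 10.
V: cost 7 ≤ 13, payoff 14.
Best is V with total payoff 14.

14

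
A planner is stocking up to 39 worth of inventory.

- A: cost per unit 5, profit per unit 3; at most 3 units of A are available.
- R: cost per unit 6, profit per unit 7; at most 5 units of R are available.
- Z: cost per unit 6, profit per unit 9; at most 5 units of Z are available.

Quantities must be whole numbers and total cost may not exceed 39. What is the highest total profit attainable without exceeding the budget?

1×R and 5×Z: cost 36 ≤ 39, profit 1·7 + 5·9 = 52.
2×R and 4×Z: cost 36 ≤ 39, profit 2·7 + 4·9 = 50.
Best is 52.

52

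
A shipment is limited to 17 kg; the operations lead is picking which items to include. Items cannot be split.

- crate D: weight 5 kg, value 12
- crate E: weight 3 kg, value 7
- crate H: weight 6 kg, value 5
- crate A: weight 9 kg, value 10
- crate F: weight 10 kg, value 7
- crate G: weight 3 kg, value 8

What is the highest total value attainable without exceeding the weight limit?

Allowing fractional choices, the relaxed optimum would be about 33.7, but items are indivisible.
crate D + crate A + crate G: weight 5 + 9 + 3 = 17 ≤ 17, value 12 + 10 + 8 = 30.
crate D + crate E + crate A: weight 5 + 3 + 9 = 17 ≤ 17, value 12 + 7 + 10 = 29.
crate D + crate E + crate H + crate G: weight 5 + 3 + 6 + 3 = 17 ≤ 17, value 12 + 7 + 5 + 8 = 32.
Best is crate D, crate E, crate H, and crate G with total value 32.

32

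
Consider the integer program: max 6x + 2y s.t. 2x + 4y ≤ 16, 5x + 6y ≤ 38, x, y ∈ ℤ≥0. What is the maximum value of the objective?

Relaxing integrality, the LP optimum is 45.60 at (x,y) = (7.6, 0), which is not an integer point.
(x,y)=(7,0): 2·7+4·0=14≤16, 5·7+6·0=35≤38, objective 42.
(x,y)=(6,1): 2·6+4·1=16≤16, 5·6+6·1=36≤38, objective 38.
The best lattice point is (7,0), giving 42.

42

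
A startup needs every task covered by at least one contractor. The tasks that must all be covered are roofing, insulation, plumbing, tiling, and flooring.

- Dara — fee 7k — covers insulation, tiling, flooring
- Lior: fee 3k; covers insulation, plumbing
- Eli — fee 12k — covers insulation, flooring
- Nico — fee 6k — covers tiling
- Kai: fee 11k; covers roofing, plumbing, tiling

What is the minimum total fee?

This is a weighted set-cover instance.
The greedy cost-per-new-task heuristic would pick Lior, Dara, and Kai for 21, but a cheaper cover exists.
Choose Dara and Kai: together they cover roofing, insulation, plumbing, tiling, flooring — every task.
Total fee: 7 + 11 = 18.
No cover costs less than 18.

18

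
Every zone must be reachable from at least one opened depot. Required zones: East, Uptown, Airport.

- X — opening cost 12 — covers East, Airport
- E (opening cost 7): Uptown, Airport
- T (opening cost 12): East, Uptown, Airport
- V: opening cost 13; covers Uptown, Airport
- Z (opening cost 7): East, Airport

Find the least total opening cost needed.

This is an integer covering problem.
T alone covers East, Uptown, Airport — every zone.
Total opening cost: 12.

12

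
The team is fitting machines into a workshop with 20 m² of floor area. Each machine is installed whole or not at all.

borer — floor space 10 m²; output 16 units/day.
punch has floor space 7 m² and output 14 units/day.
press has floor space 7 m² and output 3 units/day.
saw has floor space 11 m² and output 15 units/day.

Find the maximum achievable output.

30

Allowing fractional choices, the relaxed optimum would be about 34.1, but machines are indivisible.
punch + saw: floor space 7 + 11 = 18 ≤ 20, output 14 + 15 = 29.
borer + press: floor space 10 + 7 = 17 ≤ 20, output 16 + 3 = 19.
borer + punch: floor space 10 + 7 = 17 ≤ 20, output 16 + 14 = 30.
Best is borer and punch with total output 30.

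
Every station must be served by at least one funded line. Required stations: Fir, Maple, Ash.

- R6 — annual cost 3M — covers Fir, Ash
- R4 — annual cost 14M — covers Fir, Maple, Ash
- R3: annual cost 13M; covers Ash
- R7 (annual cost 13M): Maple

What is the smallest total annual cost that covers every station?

14

The greedy cost-per-new-station heuristic would pick R6 and R7 for 16, but a cheaper cover exists.
R4 alone covers Fir, Maple, Ash — every station.
Total annual cost: 14.
No cover costs less than 14.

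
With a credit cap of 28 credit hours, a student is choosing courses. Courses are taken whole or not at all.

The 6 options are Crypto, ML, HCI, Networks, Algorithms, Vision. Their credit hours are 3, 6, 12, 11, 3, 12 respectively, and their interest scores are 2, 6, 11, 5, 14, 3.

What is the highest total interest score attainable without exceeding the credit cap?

33

Allowing fractional choices, the relaxed optimum would be about 34.8, but courses are indivisible.
ML + HCI + Algorithms: credit hours 6 + 12 + 3 = 21 ≤ 28, interest score 6 + 11 + 14 = 31.
HCI + Networks + Algorithms: credit hours 12 + 11 + 3 = 26 ≤ 28, interest score 11 + 5 + 14 = 30.
Crypto + ML + HCI + Algorithms: credit hours 3 + 6 + 12 + 3 = 24 ≤ 28, interest score 2 + 6 + 11 + 14 = 33.
Best is Crypto, ML, HCI, and Algorithms with total interest score 33.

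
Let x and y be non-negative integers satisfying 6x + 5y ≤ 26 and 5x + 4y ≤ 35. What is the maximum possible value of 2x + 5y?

25

(x,y)=(0,5): 6·0+5·5=25≤26, 5·0+4·5=20≤35, objective 25.
(x,y)=(1,4): 6·1+5·4=26≤26, 5·1+4·4=21≤35, objective 22.
Maximum is 25 at (x,y)=(0,5).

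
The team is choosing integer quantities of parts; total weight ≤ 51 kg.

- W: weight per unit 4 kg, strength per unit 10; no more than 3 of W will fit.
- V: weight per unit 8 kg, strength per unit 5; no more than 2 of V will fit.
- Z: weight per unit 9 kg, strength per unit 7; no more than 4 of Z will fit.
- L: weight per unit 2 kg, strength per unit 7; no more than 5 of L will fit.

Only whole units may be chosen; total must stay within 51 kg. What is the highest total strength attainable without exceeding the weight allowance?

3×W, 1×V, 2×Z, and 5×L: weight 48 ≤ 51, strength 3·10 + 1·5 + 2·7 + 5·7 = 84.
3×W, 3×Z, and 5×L: weight 49 ≤ 51, strength 3·10 + 3·7 + 5·7 = 86.
Best is 86.

86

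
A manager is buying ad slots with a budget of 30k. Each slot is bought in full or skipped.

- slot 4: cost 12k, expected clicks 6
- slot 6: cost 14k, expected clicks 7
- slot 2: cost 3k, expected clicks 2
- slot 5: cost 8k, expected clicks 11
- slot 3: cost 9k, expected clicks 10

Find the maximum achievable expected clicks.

Take slot 4, slot 5, and slot 3: cost 12 + 8 + 9 = 29 ≤ 30, expected clicks 6 + 11 + 10 = 27.
No other feasible combination does better.

27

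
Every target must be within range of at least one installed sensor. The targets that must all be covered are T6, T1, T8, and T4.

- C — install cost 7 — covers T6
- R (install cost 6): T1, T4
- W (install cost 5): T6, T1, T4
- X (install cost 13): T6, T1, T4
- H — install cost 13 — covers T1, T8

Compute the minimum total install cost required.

18

Choose W and H: together they cover T6, T1, T8, T4 — every target.
Total install cost: 5 + 13 = 18.
No cover costs less than 18.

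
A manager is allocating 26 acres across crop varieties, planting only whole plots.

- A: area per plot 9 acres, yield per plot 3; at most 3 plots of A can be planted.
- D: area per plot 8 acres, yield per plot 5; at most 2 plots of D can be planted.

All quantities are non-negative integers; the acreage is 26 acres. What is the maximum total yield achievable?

13

This is a bounded integer knapsack.
1×A and 2×D: area 25 ≤ 26, yield 1·3 + 2·5 = 13.
2×A and 1×D: area 26 ≤ 26, yield 2·3 + 1·5 = 11.
Best is 13.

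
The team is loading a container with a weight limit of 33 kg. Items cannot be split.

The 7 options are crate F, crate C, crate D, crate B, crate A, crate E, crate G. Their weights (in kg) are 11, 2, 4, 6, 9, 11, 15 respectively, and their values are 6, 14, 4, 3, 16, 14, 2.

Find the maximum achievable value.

Allowing fractional choices, the relaxed optimum would be about 51.8, but items are indivisible.
crate C + crate D + crate B + crate A + crate E: weight 2 + 4 + 6 + 9 + 11 = 32 ≤ 33, value 14 + 4 + 3 + 16 + 14 = 51.
crate F + crate C + crate A + crate E: weight 11 + 2 + 9 + 11 = 33 ≤ 33, value 6 + 14 + 16 + 14 = 50.
crate C + crate D + crate A + crate E: weight 2 + 4 + 9 + 11 = 26 ≤ 33, value 14 + 4 + 16 + 14 = 48.
Best is crate C, crate D, crate B, crate A, and crate E with total value 51.

51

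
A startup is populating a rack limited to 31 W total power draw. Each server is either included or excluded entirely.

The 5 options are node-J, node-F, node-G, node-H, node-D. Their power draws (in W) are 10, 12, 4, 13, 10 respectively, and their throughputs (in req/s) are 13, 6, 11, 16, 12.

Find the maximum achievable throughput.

40

Allowing fractional choices, the relaxed optimum would be about 44.8, but servers are indivisible.
node-G + node-H + node-D: power draw 4 + 13 + 10 = 27 ≤ 31, throughput 11 + 16 + 12 = 39.
node-J + node-G + node-H: power draw 10 + 4 + 13 = 27 ≤ 31, throughput 13 + 11 + 16 = 40.
node-J + node-G + node-D: power draw 10 + 4 + 10 = 24 ≤ 31, throughput 13 + 11 + 12 = 36.
Best is node-J, node-G, and node-H with total throughput 40.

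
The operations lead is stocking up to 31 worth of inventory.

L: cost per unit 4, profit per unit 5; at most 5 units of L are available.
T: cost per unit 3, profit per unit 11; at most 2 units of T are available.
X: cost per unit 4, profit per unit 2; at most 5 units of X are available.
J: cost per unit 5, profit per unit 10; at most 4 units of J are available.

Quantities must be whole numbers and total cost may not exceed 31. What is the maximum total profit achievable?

67

This is a bounded integer knapsack.
2×T, 1×X, and 4×J: cost 30 ≤ 31, profit 2·11 + 1·2 + 4·10 = 64.
1×L, 2×T, and 4×J: cost 30 ≤ 31, profit 1·5 + 2·11 + 4·10 = 67.
Best is 67.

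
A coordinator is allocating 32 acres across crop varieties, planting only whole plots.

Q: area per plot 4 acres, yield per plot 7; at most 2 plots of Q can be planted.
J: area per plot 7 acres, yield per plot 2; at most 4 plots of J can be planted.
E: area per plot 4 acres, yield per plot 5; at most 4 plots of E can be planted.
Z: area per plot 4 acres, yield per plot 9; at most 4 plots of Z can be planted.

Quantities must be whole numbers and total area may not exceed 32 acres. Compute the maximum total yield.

60

2×Q, 2×E, and 4×Z: area 32 ≤ 32, yield 2·7 + 2·5 + 4·9 = 60.
1×Q, 3×E, and 4×Z: area 32 ≤ 32, yield 1·7 + 3·5 + 4·9 = 58.
Best is 60.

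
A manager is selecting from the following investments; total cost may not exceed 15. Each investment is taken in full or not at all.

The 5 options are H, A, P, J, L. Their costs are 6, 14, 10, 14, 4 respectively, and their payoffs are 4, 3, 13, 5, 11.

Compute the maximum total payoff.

24

P: cost 10 ≤ 15, payoff 13.
P + L: cost 10 + 4 = 14 ≤ 15, payoff 13 + 11 = 24.
H + L: cost 6 + 4 = 10 ≤ 15, payoff 4 + 11 = 15.
Best is P and L with total payoff 24.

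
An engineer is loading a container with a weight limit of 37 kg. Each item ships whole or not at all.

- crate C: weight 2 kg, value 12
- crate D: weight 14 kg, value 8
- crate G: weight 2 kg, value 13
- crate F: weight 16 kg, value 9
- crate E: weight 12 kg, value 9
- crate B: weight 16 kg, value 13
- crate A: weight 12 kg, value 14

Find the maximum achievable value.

52

Take crate C, crate G, crate B, and crate A: weight 2 + 2 + 16 + 12 = 32 ≤ 37, value 12 + 13 + 13 + 14 = 52.
No other feasible combination does better.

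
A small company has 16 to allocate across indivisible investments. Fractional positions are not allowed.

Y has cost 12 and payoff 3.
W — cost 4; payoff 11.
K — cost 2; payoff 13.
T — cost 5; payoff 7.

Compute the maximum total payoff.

31

K + T: cost 2 + 5 = 7 ≤ 16, payoff 13 + 7 = 20.
W + K + T: cost 4 + 2 + 5 = 11 ≤ 16, payoff 11 + 13 + 7 = 31.
W + K: cost 4 + 2 = 6 ≤ 16, payoff 11 + 13 = 24.
Best is W, K, and T with total payoff 31.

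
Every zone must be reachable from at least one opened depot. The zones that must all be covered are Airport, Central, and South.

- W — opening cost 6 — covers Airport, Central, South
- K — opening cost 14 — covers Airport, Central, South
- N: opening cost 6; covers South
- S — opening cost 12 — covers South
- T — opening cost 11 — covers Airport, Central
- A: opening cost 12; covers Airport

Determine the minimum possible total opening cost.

6

This is a weighted set-cover instance.
W alone covers Airport, Central, South — every zone.
Total opening cost: 6.
No cover costs less than 6.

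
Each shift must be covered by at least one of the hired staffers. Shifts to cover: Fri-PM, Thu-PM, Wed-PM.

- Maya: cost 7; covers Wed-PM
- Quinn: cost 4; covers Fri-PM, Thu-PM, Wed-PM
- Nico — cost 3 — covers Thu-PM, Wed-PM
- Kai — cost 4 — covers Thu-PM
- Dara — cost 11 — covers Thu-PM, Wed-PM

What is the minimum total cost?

4

This is a weighted set-cover instance.
Quinn alone covers Fri-PM, Thu-PM, Wed-PM — every shift.
Total cost: 4.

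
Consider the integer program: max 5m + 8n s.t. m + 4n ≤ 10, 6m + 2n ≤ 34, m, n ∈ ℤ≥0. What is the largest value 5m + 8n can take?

The continuous relaxation peaks at (5.27, 1.18) with value 35.82; rounding to a feasible lattice point costs some objective.
(m,n)=(5,1): 1·5+4·1=9≤10, 6·5+2·1=32≤34, objective 33.
(m,n)=(4,1): 1·4+4·1=8≤10, 6·4+2·1=26≤34, objective 28.
No feasible integer point exceeds 33.

33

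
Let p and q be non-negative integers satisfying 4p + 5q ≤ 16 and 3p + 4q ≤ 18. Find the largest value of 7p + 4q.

(p,q)=(4,0): 4·4+5·0=16≤16, 3·4+4·0=12≤18, objective 28.
(p,q)=(3,0): 4·3+5·0=12≤16, 3·3+4·0=9≤18, objective 21.
No feasible integer point exceeds 28.

28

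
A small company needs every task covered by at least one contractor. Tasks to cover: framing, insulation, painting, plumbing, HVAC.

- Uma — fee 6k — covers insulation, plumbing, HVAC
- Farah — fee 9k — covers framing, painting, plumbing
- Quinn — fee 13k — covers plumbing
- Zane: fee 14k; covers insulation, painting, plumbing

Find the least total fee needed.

15

Choose Uma and Farah: together they cover framing, insulation, painting, plumbing, HVAC — every task.
Total fee: 6 + 9 = 15.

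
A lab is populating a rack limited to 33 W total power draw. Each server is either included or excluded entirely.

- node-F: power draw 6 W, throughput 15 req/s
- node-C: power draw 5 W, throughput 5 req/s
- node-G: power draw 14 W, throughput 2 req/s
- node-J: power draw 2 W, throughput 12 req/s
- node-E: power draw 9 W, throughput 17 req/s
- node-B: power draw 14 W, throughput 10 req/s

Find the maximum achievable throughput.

node-F + node-G + node-J + node-E: power draw 6 + 14 + 2 + 9 = 31 ≤ 33, throughput 15 + 2 + 12 + 17 = 46.
node-F + node-C + node-J + node-E: power draw 6 + 5 + 2 + 9 = 22 ≤ 33, throughput 15 + 5 + 12 + 17 = 49.
node-F + node-J + node-E + node-B: power draw 6 + 2 + 9 + 14 = 31 ≤ 33, throughput 15 + 12 + 17 + 10 = 54.
Best is node-F, node-J, node-E, and node-B with total throughput 54.

54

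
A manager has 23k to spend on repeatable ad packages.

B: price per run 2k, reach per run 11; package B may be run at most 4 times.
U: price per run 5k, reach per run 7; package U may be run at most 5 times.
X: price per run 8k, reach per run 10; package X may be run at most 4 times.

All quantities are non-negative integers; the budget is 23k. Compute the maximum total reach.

4×B and 3×U: price 23 ≤ 23, reach 4·11 + 3·7 = 65.
4×B, 1×U, and 1×X: price 21 ≤ 23, reach 4·11 + 1·7 + 1·10 = 61.
Best is 65.

65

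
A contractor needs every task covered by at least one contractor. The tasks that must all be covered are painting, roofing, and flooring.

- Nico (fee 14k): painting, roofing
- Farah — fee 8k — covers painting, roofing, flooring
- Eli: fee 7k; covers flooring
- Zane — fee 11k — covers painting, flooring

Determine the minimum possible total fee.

8

This is a weighted set-cover instance.
Farah alone covers painting, roofing, flooring — every task.
Total fee: 8.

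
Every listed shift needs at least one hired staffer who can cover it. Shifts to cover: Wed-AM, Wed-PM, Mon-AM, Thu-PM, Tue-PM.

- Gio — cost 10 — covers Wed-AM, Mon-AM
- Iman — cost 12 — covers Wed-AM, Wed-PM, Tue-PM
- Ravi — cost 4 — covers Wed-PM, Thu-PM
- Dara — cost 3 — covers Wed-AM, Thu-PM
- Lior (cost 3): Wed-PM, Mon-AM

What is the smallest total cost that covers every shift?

18

Choose Iman, Dara, and Lior: together they cover Wed-AM, Wed-PM, Mon-AM, Thu-PM, Tue-PM — every shift.
Total cost: 12 + 3 + 3 = 18.
No cover costs less than 18.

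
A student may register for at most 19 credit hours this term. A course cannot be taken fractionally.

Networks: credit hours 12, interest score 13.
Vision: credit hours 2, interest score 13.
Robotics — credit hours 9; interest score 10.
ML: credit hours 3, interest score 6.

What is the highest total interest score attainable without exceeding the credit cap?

Networks + Vision + ML: credit hours 12 + 2 + 3 = 17 ≤ 19, interest score 13 + 13 + 6 = 32.
Vision + Robotics + ML: credit hours 2 + 9 + 3 = 14 ≤ 19, interest score 13 + 10 + 6 = 29.
Best is Networks, Vision, and ML with total interest score 32.

32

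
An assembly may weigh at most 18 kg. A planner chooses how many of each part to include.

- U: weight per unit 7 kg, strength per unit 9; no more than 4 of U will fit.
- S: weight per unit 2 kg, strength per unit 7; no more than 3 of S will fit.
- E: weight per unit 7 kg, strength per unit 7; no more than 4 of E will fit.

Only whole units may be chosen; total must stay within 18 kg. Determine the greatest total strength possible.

32

1×U, 2×S, and 1×E: weight 18 ≤ 18, strength 1·9 + 2·7 + 1·7 = 30.
2×U and 2×S: weight 18 ≤ 18, strength 2·9 + 2·7 = 32.
Best is 32.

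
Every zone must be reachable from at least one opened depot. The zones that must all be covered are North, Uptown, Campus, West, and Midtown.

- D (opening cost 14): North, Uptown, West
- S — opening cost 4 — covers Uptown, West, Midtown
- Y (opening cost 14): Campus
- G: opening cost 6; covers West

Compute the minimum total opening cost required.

32

Choose D, S, and Y: together they cover North, Uptown, Campus, West, Midtown — every zone.
Total opening cost: 14 + 4 + 14 = 32.
No cover costs less than 32.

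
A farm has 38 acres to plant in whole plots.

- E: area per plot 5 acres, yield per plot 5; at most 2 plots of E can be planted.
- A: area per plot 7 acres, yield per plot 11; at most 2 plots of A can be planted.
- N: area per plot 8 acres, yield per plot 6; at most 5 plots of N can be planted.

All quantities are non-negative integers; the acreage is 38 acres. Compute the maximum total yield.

40

Take 2×A and 3×N: area 38 ≤ 38, yield 2·11 + 3·6 = 40.
A has the best ratio (11/7) and is taken to its limit of 2; remaining capacity is filled optimally with the others.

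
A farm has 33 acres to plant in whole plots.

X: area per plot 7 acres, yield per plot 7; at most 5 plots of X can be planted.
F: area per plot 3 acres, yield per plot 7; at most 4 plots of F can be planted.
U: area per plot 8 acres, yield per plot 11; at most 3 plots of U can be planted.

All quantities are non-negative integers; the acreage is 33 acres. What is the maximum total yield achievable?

Take 3×F and 3×U: area 33 ≤ 33, yield 3·7 + 3·11 = 54.
No other integer combination yields more.

54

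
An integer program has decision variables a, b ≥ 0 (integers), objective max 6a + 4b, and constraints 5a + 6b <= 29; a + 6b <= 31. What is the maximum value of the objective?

(a,b)=(5,0) is feasible, giving 30.
(a,b)=(4,1) is feasible, giving 28.
(a,b)=(4,0) is feasible, giving 24.
No feasible integer point exceeds 30.

30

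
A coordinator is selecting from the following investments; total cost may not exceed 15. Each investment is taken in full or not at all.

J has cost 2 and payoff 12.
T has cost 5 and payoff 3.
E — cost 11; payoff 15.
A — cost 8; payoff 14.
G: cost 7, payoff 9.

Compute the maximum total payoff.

J + T + A: cost 2 + 5 + 8 = 15 ≤ 15, payoff 12 + 3 + 14 = 29.
J + E: cost 2 + 11 = 13 ≤ 15, payoff 12 + 15 = 27.
J + A: cost 2 + 8 = 10 ≤ 15, payoff 12 + 14 = 26.
Best is J, T, and A with total payoff 29.

29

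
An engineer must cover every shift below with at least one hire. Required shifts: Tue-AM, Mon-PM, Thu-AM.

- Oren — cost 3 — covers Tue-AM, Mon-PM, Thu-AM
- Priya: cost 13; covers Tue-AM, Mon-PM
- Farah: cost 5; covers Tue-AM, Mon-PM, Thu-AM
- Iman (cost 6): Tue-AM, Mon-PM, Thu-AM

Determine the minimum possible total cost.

3

This is an integer covering problem.
Oren alone covers Tue-AM, Mon-PM, Thu-AM — every shift.
Total cost: 3.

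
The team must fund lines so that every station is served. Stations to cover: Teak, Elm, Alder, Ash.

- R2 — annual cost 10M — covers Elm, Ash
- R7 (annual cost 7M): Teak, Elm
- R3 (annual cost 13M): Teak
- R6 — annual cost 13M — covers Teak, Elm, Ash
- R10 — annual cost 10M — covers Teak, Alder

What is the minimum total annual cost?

Choose R2 and R10: together they cover Teak, Elm, Alder, Ash — every station.
Total annual cost: 10 + 10 = 20.

20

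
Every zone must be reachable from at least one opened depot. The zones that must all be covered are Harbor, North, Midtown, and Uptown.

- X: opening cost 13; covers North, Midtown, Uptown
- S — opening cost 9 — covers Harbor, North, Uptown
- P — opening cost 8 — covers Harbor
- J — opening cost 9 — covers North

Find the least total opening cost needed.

The greedy cost-per-new-zone heuristic would pick S and X for 22, but a cheaper cover exists.
Choose X and P: together they cover Harbor, North, Midtown, Uptown — every zone.
Total opening cost: 13 + 8 = 21.
No cover costs less than 21.

21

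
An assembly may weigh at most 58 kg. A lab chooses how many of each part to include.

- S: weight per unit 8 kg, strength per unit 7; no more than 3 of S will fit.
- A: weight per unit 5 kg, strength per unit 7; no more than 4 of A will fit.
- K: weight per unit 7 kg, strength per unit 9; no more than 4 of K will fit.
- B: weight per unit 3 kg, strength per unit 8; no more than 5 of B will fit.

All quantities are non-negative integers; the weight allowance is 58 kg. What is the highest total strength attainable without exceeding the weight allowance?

B has the best ratio (8/3); taking only B gives at most 5×8 = 40 (stopped by the supply cap of 5).
Mixing does better — 3×A, 4×K, and 5×B: weight 58 ≤ 58, strength 3·7 + 4·9 + 5·8 = 97.

97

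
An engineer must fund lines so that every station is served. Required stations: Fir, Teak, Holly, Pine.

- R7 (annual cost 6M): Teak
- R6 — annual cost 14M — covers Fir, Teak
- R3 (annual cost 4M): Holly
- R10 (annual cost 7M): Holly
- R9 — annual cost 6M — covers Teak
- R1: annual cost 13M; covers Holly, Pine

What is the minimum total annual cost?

This is an integer covering problem.
The greedy cost-per-new-station heuristic would pick R3, R7, R1, and R6 for 37, but a cheaper cover exists.
Choose R6 and R1: together they cover Fir, Teak, Holly, Pine — every station.
Total annual cost: 14 + 13 = 27.
No cover costs less than 27.

27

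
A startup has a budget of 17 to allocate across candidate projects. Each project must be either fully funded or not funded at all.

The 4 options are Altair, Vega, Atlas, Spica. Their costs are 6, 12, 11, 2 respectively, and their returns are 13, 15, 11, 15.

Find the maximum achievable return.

30

This is a 0-1 knapsack instance.
Take Vega and Spica: cost 12 + 2 = 14 ≤ 17, return 15 + 15 = 30.
No other feasible combination does better.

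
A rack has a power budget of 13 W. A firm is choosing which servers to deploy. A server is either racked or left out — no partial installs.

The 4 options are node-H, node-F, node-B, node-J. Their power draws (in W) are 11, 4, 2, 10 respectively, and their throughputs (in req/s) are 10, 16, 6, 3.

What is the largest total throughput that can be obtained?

22

Allowing fractional choices, the relaxed optimum would be about 28.4, but servers are indivisible.
node-H + node-B: power draw 11 + 2 = 13 ≤ 13, throughput 10 + 6 = 16.
node-F: power draw 4 ≤ 13, throughput 16.
node-F + node-B: power draw 4 + 2 = 6 ≤ 13, throughput 16 + 6 = 22.
Best is node-F and node-B with total throughput 22.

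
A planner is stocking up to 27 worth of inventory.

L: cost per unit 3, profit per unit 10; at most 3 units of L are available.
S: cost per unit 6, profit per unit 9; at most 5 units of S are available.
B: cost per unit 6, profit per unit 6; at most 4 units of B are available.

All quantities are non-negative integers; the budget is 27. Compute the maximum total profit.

57

L has the best ratio (10/3); taking only L gives at most 3×10 = 30 (stopped by the supply cap of 3).
Mixing does better — 3×L and 3×S: cost 27 ≤ 27, profit 3·10 + 3·9 = 57.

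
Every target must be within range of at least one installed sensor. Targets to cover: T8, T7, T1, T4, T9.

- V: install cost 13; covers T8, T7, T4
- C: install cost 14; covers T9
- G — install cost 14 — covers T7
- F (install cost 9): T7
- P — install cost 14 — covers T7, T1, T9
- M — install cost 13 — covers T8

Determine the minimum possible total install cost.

27

This is an integer covering problem.
Choose V and P: together they cover T8, T7, T1, T4, T9 — every target.
Total install cost: 13 + 14 = 27.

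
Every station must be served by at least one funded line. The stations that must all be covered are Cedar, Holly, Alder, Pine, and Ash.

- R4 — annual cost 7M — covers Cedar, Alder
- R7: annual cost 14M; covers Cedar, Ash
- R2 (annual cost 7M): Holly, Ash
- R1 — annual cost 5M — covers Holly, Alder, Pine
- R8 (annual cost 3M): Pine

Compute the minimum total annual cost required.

The greedy cost-per-new-station heuristic would pick R1, R4, and R2 for 19, but a cheaper cover exists.
Choose R4, R2, and R8: together they cover Cedar, Holly, Alder, Pine, Ash — every station.
Total annual cost: 7 + 7 + 3 = 17.
No cover costs less than 17.

17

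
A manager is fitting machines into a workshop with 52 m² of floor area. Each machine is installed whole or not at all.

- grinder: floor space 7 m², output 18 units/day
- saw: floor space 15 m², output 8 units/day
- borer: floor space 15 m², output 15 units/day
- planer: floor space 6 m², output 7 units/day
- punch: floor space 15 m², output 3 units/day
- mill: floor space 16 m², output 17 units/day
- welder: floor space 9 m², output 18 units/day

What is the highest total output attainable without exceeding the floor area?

Allowing fractional choices, the relaxed optimum would be about 74.0, but machines are indivisible.
grinder + saw + borer + planer + welder: floor space 7 + 15 + 15 + 6 + 9 = 52 ≤ 52, output 18 + 8 + 15 + 7 + 18 = 66.
grinder + borer + mill + welder: floor space 7 + 15 + 16 + 9 = 47 ≤ 52, output 18 + 15 + 17 + 18 = 68.
Best is grinder, borer, mill, and welder with total output 68.

68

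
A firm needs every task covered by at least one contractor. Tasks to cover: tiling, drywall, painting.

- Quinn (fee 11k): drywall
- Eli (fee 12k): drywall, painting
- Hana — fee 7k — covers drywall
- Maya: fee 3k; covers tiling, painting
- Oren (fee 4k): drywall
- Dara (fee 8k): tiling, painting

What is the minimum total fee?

7

This is an integer covering problem.
Choose Maya and Oren: together they cover tiling, drywall, painting — every task.
Total fee: 3 + 4 = 7.
No cover costs less than 7.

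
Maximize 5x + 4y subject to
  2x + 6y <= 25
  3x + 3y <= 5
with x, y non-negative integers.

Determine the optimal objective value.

5

Relaxing integrality, the LP optimum is 8.33 at (x,y) = (1.67, 0), which is not an integer point.
(x,y)=(1,0): 2·1+6·0=2≤25, 3·1+3·0=3≤5, objective 5.
(x,y)=(0,1): 2·0+6·1=6≤25, 3·0+3·1=3≤5, objective 4.
(x,y)=(0,0): 2·0+6·0=0≤25, 3·0+3·0=0≤5, objective 0.
Maximum is 5 at (x,y)=(1,0).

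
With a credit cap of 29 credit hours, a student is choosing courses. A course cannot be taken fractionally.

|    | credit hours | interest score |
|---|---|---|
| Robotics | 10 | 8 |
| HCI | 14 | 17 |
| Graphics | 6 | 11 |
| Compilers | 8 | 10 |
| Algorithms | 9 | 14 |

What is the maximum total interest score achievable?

Treat it as a binary knapsack problem.
Allowing fractional choices, the relaxed optimum would be about 42.3, but courses are indivisible.
HCI + Graphics + Compilers: credit hours 14 + 6 + 8 = 28 ≤ 29, interest score 17 + 11 + 10 = 38.
HCI + Graphics + Algorithms: credit hours 14 + 6 + 9 = 29 ≤ 29, interest score 17 + 11 + 14 = 42.
Graphics + Compilers + Algorithms: credit hours 6 + 8 + 9 = 23 ≤ 29, interest score 11 + 10 + 14 = 35.
Best is HCI, Graphics, and Algorithms with total interest score 42.

42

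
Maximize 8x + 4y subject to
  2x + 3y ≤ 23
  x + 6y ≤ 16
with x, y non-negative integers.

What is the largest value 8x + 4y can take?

(x,y)=(11,0): 2·11+3·0=22≤23, 1·11+6·0=11≤16, objective 88.
(x,y)=(10,1): 2·10+3·1=23≤23, 1·10+6·1=16≤16, objective 84.
(x,y)=(10,0): 2·10+3·0=20≤23, 1·10+6·0=10≤16, objective 80.
Maximum is 88 at (x,y)=(11,0).

88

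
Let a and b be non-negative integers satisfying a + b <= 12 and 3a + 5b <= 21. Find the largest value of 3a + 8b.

The continuous relaxation peaks at (0, 4.2) with value 33.60; rounding to a feasible lattice point costs some objective.
(a,b)=(0,4): 1·0+1·4=4≤12, 3·0+5·4=20≤21, objective 32.
(a,b)=(1,3): 1·1+1·3=4≤12, 3·1+5·3=18≤21, objective 27.
(a,b)=(0,3): 1·0+1·3=3≤12, 3·0+5·3=15≤21, objective 24.
No feasible integer point exceeds 32.

32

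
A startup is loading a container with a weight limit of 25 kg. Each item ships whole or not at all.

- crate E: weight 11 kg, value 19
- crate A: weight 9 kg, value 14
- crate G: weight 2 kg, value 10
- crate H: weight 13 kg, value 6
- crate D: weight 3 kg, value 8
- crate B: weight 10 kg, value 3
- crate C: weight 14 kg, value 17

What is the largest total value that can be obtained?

51

crate E + crate A + crate G: weight 11 + 9 + 2 = 22 ≤ 25, value 19 + 14 + 10 = 43.
crate E + crate A + crate G + crate D: weight 11 + 9 + 2 + 3 = 25 ≤ 25, value 19 + 14 + 10 + 8 = 51.
crate E + crate A + crate D: weight 11 + 9 + 3 = 23 ≤ 25, value 19 + 14 + 8 = 41.
Best is crate E, crate A, crate G, and crate D with total value 51.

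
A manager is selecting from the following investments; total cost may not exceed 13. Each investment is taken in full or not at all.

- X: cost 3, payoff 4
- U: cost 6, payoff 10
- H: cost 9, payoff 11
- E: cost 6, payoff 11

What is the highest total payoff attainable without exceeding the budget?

X + E: cost 3 + 6 = 9 ≤ 13, payoff 4 + 11 = 15.
U + E: cost 6 + 6 = 12 ≤ 13, payoff 10 + 11 = 21.
Best is U and E with total payoff 21.

21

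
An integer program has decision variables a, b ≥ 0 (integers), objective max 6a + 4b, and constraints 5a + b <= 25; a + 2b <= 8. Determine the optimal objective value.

32

(a,b)=(4,2): 5·4+1·2=22≤25, 1·4+2·2=8≤8, objective 32.
(a,b)=(5,0): 5·5+1·0=25≤25, 1·5+2·0=5≤8, objective 30.
(a,b)=(4,1): 5·4+1·1=21≤25, 1·4+2·1=6≤8, objective 28.
(a,b)=(3,2): 5·3+1·2=17≤25, 1·3+2·2=7≤8, objective 26.
Maximum is 32 at (a,b)=(4,2).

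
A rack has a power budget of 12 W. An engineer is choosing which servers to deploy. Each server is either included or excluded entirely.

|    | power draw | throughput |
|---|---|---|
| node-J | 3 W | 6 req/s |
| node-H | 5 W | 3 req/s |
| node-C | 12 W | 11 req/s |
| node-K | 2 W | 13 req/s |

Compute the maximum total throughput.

Take node-J, node-H, and node-K: power draw 3 + 5 + 2 = 10 ≤ 12, throughput 6 + 3 + 13 = 22.
No other feasible combination does better.

22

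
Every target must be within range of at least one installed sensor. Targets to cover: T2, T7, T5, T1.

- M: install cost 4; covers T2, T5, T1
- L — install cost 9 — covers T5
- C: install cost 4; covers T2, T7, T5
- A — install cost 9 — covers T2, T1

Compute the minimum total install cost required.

This is a weighted set-cover instance.
Choose M and C: together they cover T2, T7, T5, T1 — every target.
Total install cost: 4 + 4 = 8.
No cover costs less than 8.

8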